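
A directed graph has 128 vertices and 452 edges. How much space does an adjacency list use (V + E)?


Adjacency list: one list head per vertex + one entry per edge
Vertex heads: 128
Edge entries: 452
Total = 128 + 452 = 580


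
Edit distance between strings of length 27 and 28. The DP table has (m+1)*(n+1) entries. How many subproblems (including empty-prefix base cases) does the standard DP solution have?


The table includes base cases (empty prefixes).
Rows: (m+1) = 28
Columns: (n+1) = 29
Total = 28 * 29 = 812


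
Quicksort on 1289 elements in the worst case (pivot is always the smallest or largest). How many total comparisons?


In the worst case, each partition step picks the worst pivot:
  Partition 1: 1288 comparisons (n-1 elements to compare)
  Partition 2: 1287 comparisons
  Partition 3: 1286 comparisons
  Partition 4: 1285 comparisons
  Partition 5: 1284 comparisons
  ...
  Last partition: 0 comparisons
Total = (n-1) + (n-2) + ... + 1 + 0 = n*(n-1)/2
= 1289*1288/2 = 830116


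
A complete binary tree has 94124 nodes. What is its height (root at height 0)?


In a complete binary tree, level k holds nodes 2^k .. 2^(k+1)-1 (1-indexed).
Height = floor(log2(n)) = floor(log2(94124)) = 16
Check: 2^16 = 65536 <= 94124 < 131072 = 2^17


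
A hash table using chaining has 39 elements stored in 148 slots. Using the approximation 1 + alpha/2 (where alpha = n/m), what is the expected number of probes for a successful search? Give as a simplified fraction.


Load factor alpha = n/m = 39/148
Expected probes = 1 + alpha/2 = 1 + 39/(2*148)
= 1 + 39/296
= 296/296 + 39/296
= 335/296


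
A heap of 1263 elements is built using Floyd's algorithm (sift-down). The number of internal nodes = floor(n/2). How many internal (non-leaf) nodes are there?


Leaf nodes occupy roughly half the array.
Sift-down is called for each internal node, starting from the last one.
Internal nodes = floor(n/2) = floor(1263/2) = 631


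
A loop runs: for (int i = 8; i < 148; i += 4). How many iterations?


Loop starts at i = 8, increments by 4, stops when i >= 148.
Number of iterations = ceil((148 - 8) / 4)
= ceil(140 / 4)
= 35


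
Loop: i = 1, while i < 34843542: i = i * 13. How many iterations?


i multiplies by 13 each step:
i = 1 -> 13 -> 169 -> 2197 -> 28561 -> 371293 -> 4826809 -> 62748517 (stop)
Iterations = ceil(log_13(34843542)) = 7


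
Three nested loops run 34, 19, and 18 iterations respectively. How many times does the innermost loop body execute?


Loop 1 (outermost): 34 iterations
Loop 2 (middle): 19 iterations per outer
Loop 3 (innermost): 18 iterations per middle
Total = 34 * 19 * 18 = 11628


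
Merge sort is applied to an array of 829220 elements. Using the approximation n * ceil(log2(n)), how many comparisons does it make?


Merge sort divides the array into halves recursively.
Number of levels = ceil(log2(829220)) = 20
At each level, approximately n = 829220 comparisons are needed for merging.
Total comparisons ~ n * ceil(log2(n)) = 829220 * 20 = 16584400


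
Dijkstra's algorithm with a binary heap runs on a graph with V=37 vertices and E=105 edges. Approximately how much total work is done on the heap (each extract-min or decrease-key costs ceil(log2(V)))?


Dijkstra with a binary heap: each vertex is extracted once, each edge may relax once.
Each heap operation costs O(log V).
V + E = 37 + 105 = 142
ceil(log2(37)) = 6 (since 2^5 = 32 < 37 <= 64 = 2^6)
Total heap work = (V+E) * ceil(log2(V)) = 142 * 6 = 852


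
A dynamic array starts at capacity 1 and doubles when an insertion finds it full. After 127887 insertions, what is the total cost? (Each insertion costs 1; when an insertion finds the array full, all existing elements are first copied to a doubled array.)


Insertion cost: 127887 (one per element)
Resizes occur just before inserting elements 2, 3, 5, 9, ...
Elements copied at each resize: 1 + 2 + 4 + 8 + 16 + 32 + 64 + 128 + 256 + 512 + 1024 + 2048 + 4096 + 8192 + 16384 + 32768 + 65536
Sum of copies = 131071 (geometric series: 2^k - 1)
Total = 127887 + 131071 = 258958


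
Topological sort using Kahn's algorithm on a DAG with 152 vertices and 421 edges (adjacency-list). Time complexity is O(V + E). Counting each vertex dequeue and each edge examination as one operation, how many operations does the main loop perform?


Kahn's algorithm:
  1. Compute in-degrees: O(V + E)
  2. Process queue: each vertex dequeued once (O(V))
     each edge examined once (O(E))
Total = V + E = 152 + 421 = 573


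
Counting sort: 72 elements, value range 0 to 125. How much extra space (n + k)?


n = 72 (output array)
k = 126 (count array for 126 distinct values)
Extra space = 72 + 126 = 198


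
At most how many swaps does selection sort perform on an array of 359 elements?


Each of the 358 passes places one element in its final position.
Pass 1: swap minimum into position 0
Pass 2: swap minimum of remaining into position 1
...
Pass 358: last two elements, one swap
Maximum swaps = 359 - 1 = 358


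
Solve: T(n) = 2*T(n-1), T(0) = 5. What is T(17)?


Unrolling:
T(17) = 2*T(16) = 2^2*T(15) = ... = 2^17*T(0)
= 2^17 * 5
= 131072 * 5 = 655360


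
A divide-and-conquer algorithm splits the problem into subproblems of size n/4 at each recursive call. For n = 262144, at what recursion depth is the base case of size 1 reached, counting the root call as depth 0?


At each depth, the problem size is divided by 4:
  Depth 0: problem size = 262144
  Depth 1: problem size = 65536
  Depth 2: problem size = 16384
  Depth 3: problem size = 4096
  Depth 4: problem size = 1024
  Depth 5: problem size = 256
  Depth 6: problem size = 64
  Depth 7: problem size = 16
  Depth 8: problem size = 4
  Depth 9: problem size = 1 (base case)
The base case is reached at depth log_4(262144) = 9 (the tree has 10 levels counting depth 0, but the depth asked for is 9).
Recursion depth = 9


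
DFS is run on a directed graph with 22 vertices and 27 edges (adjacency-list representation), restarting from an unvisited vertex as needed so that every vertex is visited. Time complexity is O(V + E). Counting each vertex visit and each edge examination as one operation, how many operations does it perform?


A full DFS traversal processes each vertex exactly once (push/pop on stack).
Each directed edge is examined once.
V = 22, E = 27
V + E = 49


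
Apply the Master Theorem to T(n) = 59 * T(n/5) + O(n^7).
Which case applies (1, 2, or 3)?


The Master Theorem: T(n) = a*T(n/b) + O(n^c)
  a = 59, b = 5, c = 7
log_b(a) = log_5(59) ~ 2.534
Compare b^c with a: 5^7 = 78125 > 59, so c > log_b(a).
Since c > log_b(a), Case 3 applies.
T(n) = O(n^7)
Master Theorem case = 3


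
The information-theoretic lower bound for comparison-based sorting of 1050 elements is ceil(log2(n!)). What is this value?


A binary decision tree of height h has at most 2^h leaves and needs at least n! of them, so h >= ceil(log2(n!)).
1050! is far too large to multiply out, so use Stirling's series:
  ln(n!) ~ n ln n - n + (1/2) ln(2 pi n) + 1/(12n)  (error below 1/(360 n^3), negligible here)
  ln(1050) = 6.9565454
  n ln n = 1050 * 6.9565454 = 7304.3727
  (1/2) ln(2 pi * 1050) = (1/2) ln(6597.3446) = 4.3972
  1/(12*1050) = 0.0001
  ln(1050!) ~ 7304.3727 - 1050 + 4.3972 + 0.0001 = 6258.7700
Convert to base 2: log2(1050!) = 6258.7700 / ln 2 = 6258.7700 / 0.69314718 = 9029.4964
ceil(9029.4964) = 9030


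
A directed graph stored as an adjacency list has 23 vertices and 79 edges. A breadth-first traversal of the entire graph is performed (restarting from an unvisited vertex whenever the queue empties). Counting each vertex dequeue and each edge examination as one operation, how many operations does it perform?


A full BFS traversal dequeues each vertex once and examines each edge once.
Vertex visits: 23
Edge visits: 79
V + E = 23 + 79 = 102


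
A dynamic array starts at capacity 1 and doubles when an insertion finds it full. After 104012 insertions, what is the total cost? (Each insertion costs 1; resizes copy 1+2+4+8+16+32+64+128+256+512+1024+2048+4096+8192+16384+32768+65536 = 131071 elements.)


Insertion cost: 104012 (one per element)
Resizes occur just before inserting elements 2, 3, 5, 9, ...
Elements copied at each resize: 1 + 2 + 4 + 8 + 16 + 32 + 64 + 128 + 256 + 512 + 1024 + 2048 + 4096 + 8192 + 16384 + 32768 + 65536
Sum of copies = 131071 (geometric series: 2^k - 1)
Total = 104012 + 131071 = 235083


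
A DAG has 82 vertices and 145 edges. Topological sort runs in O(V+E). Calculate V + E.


V = 82 (vertex processing)
E = 145 (edge processing)
V + E = 82 + 145 = 227


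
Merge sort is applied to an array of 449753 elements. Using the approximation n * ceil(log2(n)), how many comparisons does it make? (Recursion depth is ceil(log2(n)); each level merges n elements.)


Merge sort divides the array into halves recursively.
Number of levels = ceil(log2(449753)) = 19
At each level, approximately n = 449753 comparisons are needed for merging.
Total comparisons ~ n * ceil(log2(n)) = 449753 * 19 = 8545307


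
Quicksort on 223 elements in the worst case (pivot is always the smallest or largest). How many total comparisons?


In the worst case, each partition step picks the worst pivot:
  Partition 1: 222 comparisons (n-1 elements to compare)
  Partition 2: 221 comparisons
  Partition 3: 220 comparisons
  Partition 4: 219 comparisons
  Partition 5: 218 comparisons
  ...
  Last partition: 0 comparisons
Total = (n-1) + (n-2) + ... + 1 + 0 = n*(n-1)/2
= 223*222/2 = 24753


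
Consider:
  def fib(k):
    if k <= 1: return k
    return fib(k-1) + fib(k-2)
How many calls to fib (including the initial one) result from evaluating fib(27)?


Let C(m) = total calls to evaluate fib(m). Then C(0)=C(1)=1, and
C(m) = 1 + C(m-1) + C(m-2) for m >= 2.
Build the table (each entry = 1 + previous two):
  C(0) = 1
  C(1) = 1
  C(2) = 1 + 1 + 1 = 3
  C(3) = 1 + 3 + 1 = 5
  C(4) = 1 + 5 + 3 = 9
  C(5) = 1 + 9 + 5 = 15
  C(6) = 1 + 15 + 9 = 25
  C(7) = 1 + 25 + 15 = 41
  C(8) = 1 + 41 + 25 = 67
  C(9) = 1 + 67 + 41 = 109
  C(10) = 1 + 109 + 67 = 177
  C(11) = 1 + 177 + 109 = 287
  C(12) = 1 + 287 + 177 = 465
  C(13) = 1 + 465 + 287 = 753
  C(14) = 1 + 753 + 465 = 1219
  C(15) = 1 + 1219 + 753 = 1973
  C(16) = 1 + 1973 + 1219 = 3193
  C(17) = 1 + 3193 + 1973 = 5167
  C(18) = 1 + 5167 + 3193 = 8361
  C(19) = 1 + 8361 + 5167 = 13529
  C(20) = 1 + 13529 + 8361 = 21891
  C(21) = 1 + 21891 + 13529 = 35421
  C(22) = 1 + 35421 + 21891 = 57313
  C(23) = 1 + 57313 + 35421 = 92735
  C(24) = 1 + 92735 + 57313 = 150049
  C(25) = 1 + 150049 + 92735 = 242785
  C(26) = 1 + 242785 + 150049 = 392835
  C(27) = 1 + 392835 + 242785 = 635621
Total calls for fib(27) = 635621


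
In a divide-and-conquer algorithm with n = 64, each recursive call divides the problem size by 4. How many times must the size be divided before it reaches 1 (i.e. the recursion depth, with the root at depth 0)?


Number of divisions = log_4(64)
Sizes: 64 -> 16 -> 4 -> 1 (3 divisions)
Recursion depth = 3


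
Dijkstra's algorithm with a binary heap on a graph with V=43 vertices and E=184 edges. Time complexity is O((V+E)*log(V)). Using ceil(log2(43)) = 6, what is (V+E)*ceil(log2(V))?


Dijkstra with a binary heap: each vertex is extracted once, each edge may relax once.
Each heap operation costs O(log V).
V + E = 43 + 184 = 227
ceil(log2(43)) = 6 (since 2^5 = 32 < 43 <= 64 = 2^6)
Total heap work = (V+E) * ceil(log2(V)) = 227 * 6 = 1362


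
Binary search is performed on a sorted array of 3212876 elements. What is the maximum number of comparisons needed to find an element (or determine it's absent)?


Binary search halves the search space each comparison:
  Step 1: search space = 3212876 -> 1606438
  Step 2: search space = 1606438 -> 803219
  Step 3: search space = 803219 -> 401609
  Step 4: search space = 401609 -> 200804
  Step 5: search space = 200804 -> 100402
  Step 6: search space = 100402 -> 50201
  Step 7: search space = 50201 -> 25100
  Step 8: search space = 25100 -> 12550
  Step 9: search space = 12550 -> 6275
  Step 10: search space = 6275 -> 3137
  Step 11: search space = 3137 -> 1568
  Step 12: search space = 1568 -> 784
  Step 13: search space = 784 -> 392
  Step 14: search space = 392 -> 196
  Step 15: search space = 196 -> 98
  Step 16: search space = 98 -> 49
  Step 17: search space = 49 -> 24
  Step 18: search space = 24 -> 12
  Step 19: search space = 12 -> 6
  Step 20: search space = 6 -> 3
  Step 21: search space = 3 -> 1
  Step 22: search space = 1 (final check)
Maximum comparisons = floor(log2(3212876)) + 1 = 21 + 1 = 22


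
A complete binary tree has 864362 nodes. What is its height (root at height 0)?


In a complete binary tree, level k holds nodes 2^k .. 2^(k+1)-1 (1-indexed).
Height = floor(log2(n)) = floor(log2(864362)) = 19
Check: 2^19 = 524288 <= 864362 < 1048576 = 2^20


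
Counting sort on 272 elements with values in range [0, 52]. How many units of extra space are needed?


Output array size: 272 (to store sorted result)
Count array size: 53 (one slot per possible value, range 0 to 52)
Total extra space = 272 + 53 = 325


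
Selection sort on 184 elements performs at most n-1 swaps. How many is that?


Each of the 183 passes places one element in its final position.
Pass 1: swap minimum into position 0
Pass 2: swap minimum of remaining into position 1
...
Pass 183: last two elements, one swap
Maximum swaps = 184 - 1 = 183


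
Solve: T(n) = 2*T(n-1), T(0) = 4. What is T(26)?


Unrolling:
T(26) = 2*T(25) = 2^2*T(24) = ... = 2^26*T(0)
= 2^26 * 4
= 67108864 * 4 = 268435456


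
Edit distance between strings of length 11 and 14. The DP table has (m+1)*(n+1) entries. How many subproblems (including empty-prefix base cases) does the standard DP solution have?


The table includes base cases (empty prefixes).
Rows: (m+1) = 12
Columns: (n+1) = 15
Total = 12 * 15 = 180


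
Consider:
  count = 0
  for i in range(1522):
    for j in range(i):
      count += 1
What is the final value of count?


For each i, the inner loop runs i times:
  i=0: inner runs 0 times
  i=1: inner runs 1 time
  i=2: inner runs 2 times
  i=3: inner runs 3 times
  i=4: inner runs 4 times
  i=5: inner runs 5 times
  i=6: inner runs 6 times
  i=7: inner runs 7 times
  ...
Total = 0 + 1 + 2 + ... + 1521 = 1522*(1522-1)/2 = 1157481


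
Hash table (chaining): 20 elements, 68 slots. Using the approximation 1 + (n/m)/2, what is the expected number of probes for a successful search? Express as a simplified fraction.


Computing expected probes:
alpha = 20/68
= 1 + alpha/2
= 1 + 20/(2*68)
= (2*68 + 20) / (2*68)
= 156/136 = 39/34


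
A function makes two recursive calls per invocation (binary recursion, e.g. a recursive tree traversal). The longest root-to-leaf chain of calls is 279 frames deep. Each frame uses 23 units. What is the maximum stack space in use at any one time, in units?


Binary recursion: the two calls run one after the other, so only one root-to-leaf chain of frames is on the stack at a time.
Maximum depth (longest chain) = 279 frames
Each frame = 23 units
Max stack space = 279 * 23 = 6417


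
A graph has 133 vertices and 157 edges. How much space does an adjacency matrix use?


Adjacency matrix: V x V grid of entries
Space = V^2 = 133^2 = 133 * 133 = 17689


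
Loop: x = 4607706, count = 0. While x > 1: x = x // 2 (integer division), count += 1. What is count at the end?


The variable x halves each step:
x = 4607706 -> 2303853 -> 1151926 -> 575963 -> 287981 -> 143990 -> 71995 -> 35997 -> 17998 -> 8999 -> 4499 -> 2249 -> 1124 -> 562 -> 281 -> 140 -> 70 -> 35 -> 17 -> 8 -> 4 -> 2 -> 1
Number of halvings = floor(log2(4607706)) = 22


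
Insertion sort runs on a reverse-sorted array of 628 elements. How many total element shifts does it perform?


Sum of shifts = 1 + 2 + 3 + ... + 627
= 628 * 627 / 2
= 393756 / 2
= 196878


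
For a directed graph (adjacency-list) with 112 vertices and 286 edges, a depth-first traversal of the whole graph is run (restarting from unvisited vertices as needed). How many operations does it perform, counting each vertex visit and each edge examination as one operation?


A full DFS traversal visits each vertex once and examines each edge once.
V = 112
E = 286
Sum = 112 + 286 = 398


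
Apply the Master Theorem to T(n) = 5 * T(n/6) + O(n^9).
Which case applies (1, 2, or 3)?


The Master Theorem: T(n) = a*T(n/b) + O(n^c)
  a = 5, b = 6, c = 9
log_b(a) = log_6(5) ~ 0.898
Compare b^c with a: 6^9 = 10077696 > 5, so c > log_b(a).
Since c > log_b(a), Case 3 applies.
T(n) = O(n^9)
Master Theorem case = 3


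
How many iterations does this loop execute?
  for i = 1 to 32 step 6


The loop variable i takes values starting at 1 and increments by 6 each iteration.
Sequence: i = 1, 7, 13, 19, 25, 31
The upper bound 32 is inclusive, so the count is floor((last - first) / step) + 1:
floor((32 - 1) / 6) + 1 = floor(31/6) + 1 = 5 + 1 = 6


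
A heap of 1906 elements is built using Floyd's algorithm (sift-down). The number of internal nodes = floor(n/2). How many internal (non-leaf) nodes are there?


Leaf nodes occupy roughly half the array.
Sift-down is called for each internal node, starting from the last one.
Internal nodes = floor(n/2) = floor(1906/2) = 953


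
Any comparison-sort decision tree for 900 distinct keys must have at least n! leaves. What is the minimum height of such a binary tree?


A binary decision tree of height h has at most 2^h leaves and needs at least n! of them, so h >= ceil(log2(n!)).
900! is far too large to multiply out, so use Stirling's series:
  ln(n!) ~ n ln n - n + (1/2) ln(2 pi n) + 1/(12n)  (error below 1/(360 n^3), negligible here)
  ln(900) = 6.8023948
  n ln n = 900 * 6.8023948 = 6122.1553
  (1/2) ln(2 pi * 900) = (1/2) ln(5654.8668) = 4.3201
  1/(12*900) = 0.0001
  ln(900!) ~ 6122.1553 - 900 + 4.3201 + 0.0001 = 5226.4755
Convert to base 2: log2(900!) = 5226.4755 / ln 2 = 5226.4755 / 0.69314718 = 7540.2103
ceil(7540.2103) = 7541


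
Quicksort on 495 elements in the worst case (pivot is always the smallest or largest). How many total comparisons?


In the worst case, each partition step picks the worst pivot:
  Partition 1: 494 comparisons (n-1 elements to compare)
  Partition 2: 493 comparisons
  Partition 3: 492 comparisons
  Partition 4: 491 comparisons
  Partition 5: 490 comparisons
  ...
  Last partition: 0 comparisons
Total = (n-1) + (n-2) + ... + 1 + 0 = n*(n-1)/2
= 495*494/2 = 122265


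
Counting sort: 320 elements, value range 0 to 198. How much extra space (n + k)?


n = 320 (output array)
k = 199 (count array for 199 distinct values)
Extra space = 320 + 199 = 519


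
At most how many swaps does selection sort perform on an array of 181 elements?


Each of the 180 passes places one element in its final position.
Pass 1: swap minimum into position 0
Pass 2: swap minimum of remaining into position 1
...
Pass 180: last two elements, one swap
Maximum swaps = 181 - 1 = 180


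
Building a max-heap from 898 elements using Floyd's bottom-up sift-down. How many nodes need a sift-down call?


In a heap of 898 elements (0-indexed array):
  Last element index: 897
  Parent of last element: floor((897 - 1) / 2) = 448
  Internal nodes: indices 0 to 448
  Count = floor(898/2) = 449


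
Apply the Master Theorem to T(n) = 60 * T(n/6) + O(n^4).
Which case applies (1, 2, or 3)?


The Master Theorem: T(n) = a*T(n/b) + O(n^c)
  a = 60, b = 6, c = 4
log_b(a) = log_6(60) ~ 2.285
Compare b^c with a: 6^4 = 1296 > 60, so c > log_b(a).
Since c > log_b(a), Case 3 applies.
T(n) = O(n^4)
Master Theorem case = 3


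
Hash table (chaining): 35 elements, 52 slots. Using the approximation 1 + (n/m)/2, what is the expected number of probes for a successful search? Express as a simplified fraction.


Computing expected probes:
alpha = 35/52
= 1 + alpha/2
= 1 + 35/(2*52)
= (2*52 + 35) / (2*52)
= 139/104


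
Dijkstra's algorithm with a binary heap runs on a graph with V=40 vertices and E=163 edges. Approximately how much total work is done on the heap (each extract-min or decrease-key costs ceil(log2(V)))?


Dijkstra with a binary heap: each vertex is extracted once, each edge may relax once.
Each heap operation costs O(log V).
V + E = 40 + 163 = 203
ceil(log2(40)) = 6 (since 2^5 = 32 < 40 <= 64 = 2^6)
Total heap work = (V+E) * ceil(log2(V)) = 203 * 6 = 1218


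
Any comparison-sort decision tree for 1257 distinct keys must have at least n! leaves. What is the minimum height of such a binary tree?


A binary decision tree of height h has at most 2^h leaves and needs at least n! of them, so h >= ceil(log2(n!)).
1257! is far too large to multiply out, so use Stirling's series:
  ln(n!) ~ n ln n - n + (1/2) ln(2 pi n) + 1/(12n)  (error below 1/(360 n^3), negligible here)
  ln(1257) = 7.1364832
  n ln n = 1257 * 7.1364832 = 8970.5594
  (1/2) ln(2 pi * 1257) = (1/2) ln(7897.9639) = 4.4872
  1/(12*1257) = 0.0001
  ln(1257!) ~ 8970.5594 - 1257 + 4.4872 + 0.0001 = 7718.0467
Convert to base 2: log2(1257!) = 7718.0467 / ln 2 = 7718.0467 / 0.69314718 = 11134.7877
ceil(11134.7877) = 11135


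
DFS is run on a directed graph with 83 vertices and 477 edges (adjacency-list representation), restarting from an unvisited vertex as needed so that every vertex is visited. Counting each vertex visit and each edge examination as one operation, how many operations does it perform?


A full DFS traversal processes each vertex exactly once (push/pop on stack).
Each directed edge is examined once.
V = 83, E = 477
V + E = 560


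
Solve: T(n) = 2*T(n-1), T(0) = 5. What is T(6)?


Unrolling:
T(6) = 2*T(5) = 2^2*T(4) = ... = 2^6*T(0)
= 2^6 * 5
= 64 * 5 = 320


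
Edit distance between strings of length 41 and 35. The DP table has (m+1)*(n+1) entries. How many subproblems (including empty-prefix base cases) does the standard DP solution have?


The table includes base cases (empty prefixes).
Rows: (m+1) = 42
Columns: (n+1) = 36
Total = 42 * 36 = 1512


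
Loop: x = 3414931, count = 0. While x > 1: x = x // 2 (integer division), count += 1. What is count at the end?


The variable x halves each step:
x = 3414931 -> 1707465 -> 853732 -> 426866 -> 213433 -> 106716 -> 53358 -> 26679 -> 13339 -> 6669 -> 3334 -> 1667 -> 833 -> 416 -> 208 -> 104 -> 52 -> 26 -> 13 -> 6 -> 3 -> 1
Number of halvings = floor(log2(3414931)) = 21


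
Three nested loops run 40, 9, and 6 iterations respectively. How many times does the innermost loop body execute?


Loop 1 (outermost): 40 iterations
Loop 2 (middle): 9 iterations per outer
Loop 3 (innermost): 6 iterations per middle
Total = 40 * 9 * 6 = 2160


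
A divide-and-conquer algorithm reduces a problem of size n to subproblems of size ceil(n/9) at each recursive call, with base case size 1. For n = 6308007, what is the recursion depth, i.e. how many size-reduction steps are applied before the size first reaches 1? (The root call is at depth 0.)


Each step divides the size by 9 (rounding up); after k steps the size is ceil(n/9^k), which equals 1 exactly when 9^k >= n.
So the depth is the smallest k with 9^k >= 6308007, i.e. ceil(log_9(6308007)).
9^7 = 4782969 < 6308007 <= 43046721 = 9^8
Recursion depth = 8


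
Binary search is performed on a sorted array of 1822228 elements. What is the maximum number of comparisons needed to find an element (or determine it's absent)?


Binary search halves the search space each comparison:
  Step 1: search space = 1822228 -> 911114
  Step 2: search space = 911114 -> 455557
  Step 3: search space = 455557 -> 227778
  Step 4: search space = 227778 -> 113889
  Step 5: search space = 113889 -> 56944
  Step 6: search space = 56944 -> 28472
  Step 7: search space = 28472 -> 14236
  Step 8: search space = 14236 -> 7118
  Step 9: search space = 7118 -> 3559
  Step 10: search space = 3559 -> 1779
  Step 11: search space = 1779 -> 889
  Step 12: search space = 889 -> 444
  Step 13: search space = 444 -> 222
  Step 14: search space = 222 -> 111
  Step 15: search space = 111 -> 55
  Step 16: search space = 55 -> 27
  Step 17: search space = 27 -> 13
  Step 18: search space = 13 -> 6
  Step 19: search space = 6 -> 3
  Step 20: search space = 3 -> 1
  Step 21: search space = 1 (final check)
Maximum comparisons = floor(log2(1822228)) + 1 = 20 + 1 = 21


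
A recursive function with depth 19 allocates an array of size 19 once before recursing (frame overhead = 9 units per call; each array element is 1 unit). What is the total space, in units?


Array allocation: 19 units (allocated once)
Stack frames: 19 deep * 9 per frame = 171 units
Total = 19 + 171 = 190


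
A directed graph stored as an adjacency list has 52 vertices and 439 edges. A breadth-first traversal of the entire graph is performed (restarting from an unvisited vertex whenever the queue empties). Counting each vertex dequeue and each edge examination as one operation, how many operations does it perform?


A full BFS traversal dequeues each vertex once and examines each edge once.
Vertex visits: 52
Edge visits: 439
V + E = 52 + 439 = 491


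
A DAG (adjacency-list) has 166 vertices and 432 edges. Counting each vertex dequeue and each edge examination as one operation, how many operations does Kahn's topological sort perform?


V = 166 (vertex processing)
E = 432 (edge processing)
V + E = 166 + 432 = 598


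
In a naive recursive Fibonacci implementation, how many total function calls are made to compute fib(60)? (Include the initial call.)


Let C(m) = total calls to evaluate fib(m). Then C(0)=C(1)=1, and
C(m) = 1 + C(m-1) + C(m-2) for m >= 2.
Build the table (each entry = 1 + previous two):
  C(0) = 1
  C(1) = 1
  C(2) = 1 + 1 + 1 = 3
  C(3) = 1 + 3 + 1 = 5
  C(4) = 1 + 5 + 3 = 9
  C(5) = 1 + 9 + 5 = 15
  C(6) = 1 + 15 + 9 = 25
  C(7) = 1 + 25 + 15 = 41
  C(8) = 1 + 41 + 25 = 67
  C(9) = 1 + 67 + 41 = 109
  C(10) = 1 + 109 + 67 = 177
  C(11) = 1 + 177 + 109 = 287
  C(12) = 1 + 287 + 177 = 465
  C(13) = 1 + 465 + 287 = 753
  C(14) = 1 + 753 + 465 = 1219
  C(15) = 1 + 1219 + 753 = 1973
  C(16) = 1 + 1973 + 1219 = 3193
  C(17) = 1 + 3193 + 1973 = 5167
  C(18) = 1 + 5167 + 3193 = 8361
  C(19) = 1 + 8361 + 5167 = 13529
  C(20) = 1 + 13529 + 8361 = 21891
  C(21) = 1 + 21891 + 13529 = 35421
  C(22) = 1 + 35421 + 21891 = 57313
  C(23) = 1 + 57313 + 35421 = 92735
  C(24) = 1 + 92735 + 57313 = 150049
  C(25) = 1 + 150049 + 92735 = 242785
  C(26) = 1 + 242785 + 150049 = 392835
  C(27) = 1 + 392835 + 242785 = 635621
  C(28) = 1 + 635621 + 392835 = 1028457
  C(29) = 1 + 1028457 + 635621 = 1664079
  C(30) = 1 + 1664079 + 1028457 = 2692537
  C(31) = 1 + 2692537 + 1664079 = 4356617
  C(32) = 1 + 4356617 + 2692537 = 7049155
  C(33) = 1 + 7049155 + 4356617 = 11405773
  C(34) = 1 + 11405773 + 7049155 = 18454929
  C(35) = 1 + 18454929 + 11405773 = 29860703
  C(36) = 1 + 29860703 + 18454929 = 48315633
  C(37) = 1 + 48315633 + 29860703 = 78176337
  C(38) = 1 + 78176337 + 48315633 = 126491971
  C(39) = 1 + 126491971 + 78176337 = 204668309
  C(40) = 1 + 204668309 + 126491971 = 331160281
  C(41) = 1 + 331160281 + 204668309 = 535828591
  C(42) = 1 + 535828591 + 331160281 = 866988873
  C(43) = 1 + 866988873 + 535828591 = 1402817465
  C(44) = 1 + 1402817465 + 866988873 = 2269806339
  C(45) = 1 + 2269806339 + 1402817465 = 3672623805
  C(46) = 1 + 3672623805 + 2269806339 = 5942430145
  C(47) = 1 + 5942430145 + 3672623805 = 9615053951
  C(48) = 1 + 9615053951 + 5942430145 = 15557484097
  C(49) = 1 + 15557484097 + 9615053951 = 25172538049
  C(50) = 1 + 25172538049 + 15557484097 = 40730022147
  C(51) = 1 + 40730022147 + 25172538049 = 65902560197
  C(52) = 1 + 65902560197 + 40730022147 = 106632582345
  C(53) = 1 + 106632582345 + 65902560197 = 172535142543
  C(54) = 1 + 172535142543 + 106632582345 = 279167724889
  C(55) = 1 + 279167724889 + 172535142543 = 451702867433
  C(56) = 1 + 451702867433 + 279167724889 = 730870592323
  C(57) = 1 + 730870592323 + 451702867433 = 1182573459757
  C(58) = 1 + 1182573459757 + 730870592323 = 1913444052081
  C(59) = 1 + 1913444052081 + 1182573459757 = 3096017511839
  C(60) = 1 + 3096017511839 + 1913444052081 = 5009461563921
Total calls for fib(60) = 5009461563921


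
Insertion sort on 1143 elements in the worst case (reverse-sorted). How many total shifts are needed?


In the worst case (reverse-sorted), each element shifts past all previous:
  Element 1: 1 shifts
  Element 2: 2 shifts
  Element 3: 3 shifts
  Element 4: 4 shifts
  Element 5: 5 shifts
  ...
  Element 1142: 1142 shifts
Total = 1 + 2 + ... + 1142
= 1143*(1143-1)/2 = 652653


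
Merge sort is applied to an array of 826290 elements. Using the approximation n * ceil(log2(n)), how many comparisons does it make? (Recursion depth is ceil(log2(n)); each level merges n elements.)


Merge sort divides the array into halves recursively.
Number of levels = ceil(log2(826290)) = 20
At each level, approximately n = 826290 comparisons are needed for merging.
Total comparisons ~ n * ceil(log2(n)) = 826290 * 20 = 16525800


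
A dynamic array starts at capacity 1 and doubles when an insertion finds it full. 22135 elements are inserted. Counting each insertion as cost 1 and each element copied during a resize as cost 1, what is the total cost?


n = 22135
Insertion costs: 22135
Resizes copy 1, 2, 4, ... up to the largest power of 2 that is <= n-1 = 22134, i.e. 16384.
Copy costs = 1 + 2 + 4 + 8 + 16 + 32 + 64 + 128 + 256 + 512 + 1024 + 2048 + 4096 + 8192 + 16384 = 32767
Total = 22135 + 32767 = 54902


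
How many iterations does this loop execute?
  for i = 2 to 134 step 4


The loop variable i takes values starting at 2 and increments by 4 each iteration.
Sequence: i = 2, 6, 10, 14, 18, 22, 26, 30, 34, ...
The upper bound 134 is inclusive, so the count is floor((last - first) / step) + 1:
floor((134 - 2) / 4) + 1 = floor(132/4) + 1 = 33 + 1 = 34


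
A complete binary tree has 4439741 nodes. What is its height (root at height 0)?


In a complete binary tree, level k holds nodes 2^k .. 2^(k+1)-1 (1-indexed).
Height = floor(log2(n)) = floor(log2(4439741)) = 22
Check: 2^22 = 4194304 <= 4439741 < 8388608 = 2^23


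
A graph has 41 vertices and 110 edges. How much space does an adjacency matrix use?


Adjacency matrix: V x V grid of entries
Space = V^2 = 41^2 = 41 * 41 = 1681


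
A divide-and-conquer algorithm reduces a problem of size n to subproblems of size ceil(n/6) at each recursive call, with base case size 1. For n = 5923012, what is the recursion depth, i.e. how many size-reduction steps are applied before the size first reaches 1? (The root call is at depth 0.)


Each step divides the size by 6 (rounding up); after k steps the size is ceil(n/6^k), which equals 1 exactly when 6^k >= n.
So the depth is the smallest k with 6^k >= 5923012, i.e. ceil(log_6(5923012)).
6^8 = 1679616 < 5923012 <= 10077696 = 6^9
Recursion depth = 9


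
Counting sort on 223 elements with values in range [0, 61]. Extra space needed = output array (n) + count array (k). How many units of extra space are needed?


Output array size: 223 (to store sorted result)
Count array size: 62 (one slot per possible value, range 0 to 61)
Total extra space = 223 + 62 = 285


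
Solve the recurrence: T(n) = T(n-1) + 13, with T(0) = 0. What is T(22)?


Unrolling the recurrence:
T(22) = T(21) + 13
       = T(20) + 13 + 13
       = T(19) + 13*3
       ...
       = T(0) + 13*22
       = 0 + 286 = 286


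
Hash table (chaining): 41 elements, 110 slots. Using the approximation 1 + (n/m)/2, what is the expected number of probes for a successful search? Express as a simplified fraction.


Computing expected probes:
alpha = 41/110
= 1 + alpha/2
= 1 + 41/(2*110)
= (2*110 + 41) / (2*110)
= 261/220


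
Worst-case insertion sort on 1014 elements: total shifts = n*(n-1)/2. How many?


Sum of shifts = 1 + 2 + 3 + ... + 1013
= 1014 * 1013 / 2
= 1027182 / 2
= 513591


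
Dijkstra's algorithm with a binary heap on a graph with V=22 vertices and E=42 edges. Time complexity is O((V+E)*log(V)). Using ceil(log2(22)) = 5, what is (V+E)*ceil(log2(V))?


Dijkstra with a binary heap: each vertex is extracted once, each edge may relax once.
Each heap operation costs O(log V).
V + E = 22 + 42 = 64
ceil(log2(22)) = 5 (since 2^4 = 16 < 22 <= 32 = 2^5)
Total heap work = (V+E) * ceil(log2(V)) = 64 * 5 = 320


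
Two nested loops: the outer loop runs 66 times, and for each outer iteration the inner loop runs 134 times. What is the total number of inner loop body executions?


Outer loop: 66 iterations
Inner loop: 134 iterations per outer iteration
Total = 66 * 134 = 8844


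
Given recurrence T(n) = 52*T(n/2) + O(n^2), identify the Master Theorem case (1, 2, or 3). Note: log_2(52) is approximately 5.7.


Master Theorem parameters: a=52, b=2, c=2
log_b(a) = 5.7
Compare b^c with a: 2^2 = 4 < 52, so c < log_b(a).
Comparing c=2 vs log_b(a)=5.7:
2 < 5.7 => Case 1
Result: T(n) = O(n^(log_2 52)) ~ O(n^5.7)
Master Theorem case = 1


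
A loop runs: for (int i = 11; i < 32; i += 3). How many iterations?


Loop starts at i = 11, increments by 3, stops when i >= 32.
Number of iterations = ceil((32 - 11) / 3)
= ceil(21 / 3)
= 7


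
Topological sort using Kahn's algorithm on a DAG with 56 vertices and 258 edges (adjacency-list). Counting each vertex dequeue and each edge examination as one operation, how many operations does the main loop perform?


Kahn's algorithm:
  1. Compute in-degrees: O(V + E)
  2. Process queue: each vertex dequeued once (O(V))
     each edge examined once (O(E))
Total = V + E = 56 + 258 = 314


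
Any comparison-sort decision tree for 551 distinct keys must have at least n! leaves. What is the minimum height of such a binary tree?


A binary decision tree of height h has at most 2^h leaves and needs at least n! of them, so h >= ceil(log2(n!)).
551! is far too large to multiply out, so use Stirling's series:
  ln(n!) ~ n ln n - n + (1/2) ln(2 pi n) + 1/(12n)  (error below 1/(360 n^3), negligible here)
  ln(551) = 6.3117348
  n ln n = 551 * 6.3117348 = 3477.7659
  (1/2) ln(2 pi * 551) = (1/2) ln(3462.0351) = 4.0748
  1/(12*551) = 0.0002
  ln(551!) ~ 3477.7659 - 551 + 4.0748 + 0.0002 = 2930.8409
Convert to base 2: log2(551!) = 2930.8409 / ln 2 = 2930.8409 / 0.69314718 = 4228.3096
ceil(4228.3096) = 4229


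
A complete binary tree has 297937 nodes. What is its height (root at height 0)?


In a complete binary tree, level k holds nodes 2^k .. 2^(k+1)-1 (1-indexed).
Height = floor(log2(n)) = floor(log2(297937)) = 18
Check: 2^18 = 262144 <= 297937 < 524288 = 2^19


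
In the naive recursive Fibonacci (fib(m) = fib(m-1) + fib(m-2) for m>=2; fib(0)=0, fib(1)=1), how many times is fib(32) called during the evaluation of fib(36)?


Let N(m) = number of times fib(m) is called while evaluating fib(36).
N(36) = 1 (the initial call).
N(35) = 1 (only fib(36) calls it).
For 1 <= m <= 34: fib(m) is called by fib(m+1) and fib(m+2), so
  N(m) = N(m+1) + N(m+2).
fib(0) is called only by fib(2), so N(0) = N(2).
Walk down from m=36:
  N(36)=1, N(35)=1, N(34)=2, N(33)=3, N(32)=5
N(32) = 5


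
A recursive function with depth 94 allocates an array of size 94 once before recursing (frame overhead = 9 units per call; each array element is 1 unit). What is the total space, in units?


Array allocation: 94 units (allocated once)
Stack frames: 94 deep * 9 per frame = 846 units
Total = 94 + 846 = 940


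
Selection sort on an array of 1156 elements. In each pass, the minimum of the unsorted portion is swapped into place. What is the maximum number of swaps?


Selection sort performs one swap per pass:
  Pass 1: find min in positions 0 to 1155, swap with position 0
  Pass 2: find min in positions 1 to 1155, swap with position 1
  Pass 3: find min in positions 2 to 1155, swap with position 2
  Pass 4: find min in positions 3 to 1155, swap with position 3
  Pass 5: find min in positions 4 to 1155, swap with position 4
  ... (1150 more passes)
Total passes (and swaps) = n - 1 = 1156 - 1 = 1155


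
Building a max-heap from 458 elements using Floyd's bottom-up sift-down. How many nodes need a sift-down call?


In a heap of 458 elements (0-indexed array):
  Last element index: 457
  Parent of last element: floor((457 - 1) / 2) = 228
  Internal nodes: indices 0 to 228
  Count = floor(458/2) = 229


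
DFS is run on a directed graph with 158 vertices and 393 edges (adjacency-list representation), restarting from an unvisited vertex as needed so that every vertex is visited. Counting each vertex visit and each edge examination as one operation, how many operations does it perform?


A full DFS traversal processes each vertex exactly once (push/pop on stack).
Each directed edge is examined once.
V = 158, E = 393
V + E = 551


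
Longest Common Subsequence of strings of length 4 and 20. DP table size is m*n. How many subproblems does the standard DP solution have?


DP table indexed by positions in both strings.
First string: 4 positions
Second string: 20 positions
Total = 4 * 20 = 80


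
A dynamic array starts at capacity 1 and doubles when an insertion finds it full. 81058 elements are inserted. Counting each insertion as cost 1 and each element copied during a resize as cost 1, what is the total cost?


n = 81058
Insertion costs: 81058
Resizes copy 1, 2, 4, ... up to the largest power of 2 that is <= n-1 = 81057, i.e. 65536.
Copy costs = 1 + 2 + 4 + 8 + 16 + 32 + 64 + 128 + 256 + 512 + 1024 + 2048 + 4096 + 8192 + 16384 + 32768 + 65536 = 131071
Total = 81058 + 131071 = 212129


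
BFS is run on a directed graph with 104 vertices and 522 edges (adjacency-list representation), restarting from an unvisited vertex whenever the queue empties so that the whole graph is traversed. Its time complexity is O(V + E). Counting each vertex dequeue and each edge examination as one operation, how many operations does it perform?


A full BFS traversal dequeues each vertex exactly once and examines each directed edge exactly once.
V = 104 (vertex processing cost)
E = 522 (edge examination cost)
Total operations proportional to V + E = 104 + 522 = 626


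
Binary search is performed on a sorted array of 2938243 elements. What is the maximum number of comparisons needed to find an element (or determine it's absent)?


Binary search halves the search space each comparison:
  Step 1: search space = 2938243 -> 1469121
  Step 2: search space = 1469121 -> 734560
  Step 3: search space = 734560 -> 367280
  Step 4: search space = 367280 -> 183640
  Step 5: search space = 183640 -> 91820
  Step 6: search space = 91820 -> 45910
  Step 7: search space = 45910 -> 22955
  Step 8: search space = 22955 -> 11477
  Step 9: search space = 11477 -> 5738
  Step 10: search space = 5738 -> 2869
  Step 11: search space = 2869 -> 1434
  Step 12: search space = 1434 -> 717
  Step 13: search space = 717 -> 358
  Step 14: search space = 358 -> 179
  Step 15: search space = 179 -> 89
  Step 16: search space = 89 -> 44
  Step 17: search space = 44 -> 22
  Step 18: search space = 22 -> 11
  Step 19: search space = 11 -> 5
  Step 20: search space = 5 -> 2
  Step 21: search space = 2 -> 1
  Step 22: search space = 1 (final check)
Maximum comparisons = floor(log2(2938243)) + 1 = 21 + 1 = 22


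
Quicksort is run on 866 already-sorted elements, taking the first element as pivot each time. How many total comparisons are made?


Sum of comparisons per partition:
865 + 864 + ... + 1 + 0
= 866 * (866 - 1) / 2
= 866 * 865 / 2
= 374545


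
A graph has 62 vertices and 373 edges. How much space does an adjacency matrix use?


Adjacency matrix: V x V grid of entries
Space = V^2 = 62^2 = 62 * 62 = 3844


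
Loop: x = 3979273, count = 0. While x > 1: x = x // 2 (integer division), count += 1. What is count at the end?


The variable x halves each step:
x = 3979273 -> 1989636 -> 994818 -> 497409 -> 248704 -> 124352 -> 62176 -> 31088 -> 15544 -> 7772 -> 3886 -> 1943 -> 971 -> 485 -> 242 -> 121 -> 60 -> 30 -> 15 -> 7 -> 3 -> 1
Number of halvings = floor(log2(3979273)) = 21


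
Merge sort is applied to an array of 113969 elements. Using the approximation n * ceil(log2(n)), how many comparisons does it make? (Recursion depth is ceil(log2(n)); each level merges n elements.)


Merge sort divides the array into halves recursively.
Number of levels = ceil(log2(113969)) = 17
At each level, approximately n = 113969 comparisons are needed for merging.
Total comparisons ~ n * ceil(log2(n)) = 113969 * 17 = 1937473
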